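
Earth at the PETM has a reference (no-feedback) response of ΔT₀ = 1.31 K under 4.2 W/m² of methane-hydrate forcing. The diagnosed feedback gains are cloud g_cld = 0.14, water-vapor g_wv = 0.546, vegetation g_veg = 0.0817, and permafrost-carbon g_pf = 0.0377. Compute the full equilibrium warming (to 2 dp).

Total gain g = 0.14 + 0.546 + 0.0817 + 0.0377 = 0.8054.
Amplification A = 1/(1 − 0.8054) = 5.139.
ΔT = 1.31 × 5.139 = 6.73 K.

6.73 K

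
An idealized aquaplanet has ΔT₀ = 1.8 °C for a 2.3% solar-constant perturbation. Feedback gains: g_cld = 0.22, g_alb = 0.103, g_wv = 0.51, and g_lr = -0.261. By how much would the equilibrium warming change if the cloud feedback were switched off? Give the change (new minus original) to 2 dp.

Original: g = 0.572, ΔT = 1.8/(1−0.572) = 4.2056 °C.
Without cloud: g' = 0.352, ΔT' = 1.8/(1−0.352) = 2.7778 °C.
Change = 2.7778 − 4.2056 = -1.43 °C.

-1.43 °C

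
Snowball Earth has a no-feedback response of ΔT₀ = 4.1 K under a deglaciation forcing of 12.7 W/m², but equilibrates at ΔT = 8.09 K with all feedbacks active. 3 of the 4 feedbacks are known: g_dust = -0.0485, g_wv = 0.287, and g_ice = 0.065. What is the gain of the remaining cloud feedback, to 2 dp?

0.19

Amplification A = ΔT/ΔT₀ = 8.09/4.1 = 1.973.
Total gain g = 1 − 1/A = 1 − 1/1.973 = 0.4932.
Known gains sum to -0.0485 + 0.287 + 0.065 = 0.3035.
g_cld = 0.4932 − 0.3035 = 0.19.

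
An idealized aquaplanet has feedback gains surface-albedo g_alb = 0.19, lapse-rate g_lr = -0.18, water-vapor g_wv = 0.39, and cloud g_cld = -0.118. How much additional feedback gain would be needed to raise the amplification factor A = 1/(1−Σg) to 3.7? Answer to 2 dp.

Current total gain = 0.282.
Target gain for A = 3.7: g* = 1 − 1/3.7 = 0.7297.
Additional gain needed = 0.7297 − 0.282 = 0.45.

0.45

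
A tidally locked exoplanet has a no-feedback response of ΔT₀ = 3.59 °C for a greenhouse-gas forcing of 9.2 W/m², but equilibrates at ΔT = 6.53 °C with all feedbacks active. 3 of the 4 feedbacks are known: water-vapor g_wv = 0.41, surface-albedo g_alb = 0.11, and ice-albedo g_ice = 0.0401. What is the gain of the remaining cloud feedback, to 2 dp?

Amplification A = ΔT/ΔT₀ = 6.53/3.59 = 1.819.
Total gain g = 1 − 1/A = 1 − 1/1.819 = 0.4502.
Known gains sum to 0.41 + 0.11 + 0.0401 = 0.5601.
g_cld = 0.4502 − 0.5601 = -0.11.

-0.11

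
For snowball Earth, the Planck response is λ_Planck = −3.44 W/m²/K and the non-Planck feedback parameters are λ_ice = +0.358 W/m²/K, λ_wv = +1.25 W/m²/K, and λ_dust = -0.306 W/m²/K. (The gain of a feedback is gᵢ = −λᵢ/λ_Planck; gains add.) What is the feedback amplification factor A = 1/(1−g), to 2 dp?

1.61

Convert to gains: g_ice = 0.358/3.44 = 0.1041; g_wv = 1.25/3.44 = 0.3634; g_dust = -0.306/3.44 = -0.08895.
Total gain g = 0.37855.
A = 1/(1 − 0.37855) = 1.61.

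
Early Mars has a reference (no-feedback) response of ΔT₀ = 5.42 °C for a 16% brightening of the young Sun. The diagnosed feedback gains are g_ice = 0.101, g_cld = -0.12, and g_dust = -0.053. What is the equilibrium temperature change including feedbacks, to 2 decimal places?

Total gain g = 0.101 − 0.12 − 0.053 = -0.072.
Amplification A = 1/(1 + 0.072) = 0.9328.
ΔT = 5.42 × 0.9328 = 5.06 °C.

5.06 °C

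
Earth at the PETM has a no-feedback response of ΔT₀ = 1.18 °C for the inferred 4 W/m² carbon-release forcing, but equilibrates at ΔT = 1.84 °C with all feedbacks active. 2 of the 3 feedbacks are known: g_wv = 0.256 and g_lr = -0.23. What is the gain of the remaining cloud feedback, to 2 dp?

Amplification A = ΔT/ΔT₀ = 1.84/1.18 = 1.559.
Total gain g = 1 − 1/A = 1 − 1/1.559 = 0.3586.
Known gains sum to 0.256 − 0.23 = 0.026.
g_cld = 0.3586 − 0.026 = 0.33.

0.33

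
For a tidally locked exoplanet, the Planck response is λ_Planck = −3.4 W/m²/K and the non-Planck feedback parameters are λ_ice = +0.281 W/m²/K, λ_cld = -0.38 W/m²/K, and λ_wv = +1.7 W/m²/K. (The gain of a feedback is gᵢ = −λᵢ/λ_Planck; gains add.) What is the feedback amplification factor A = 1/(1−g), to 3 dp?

Convert to gains: g_ice = 0.281/3.4 = 0.08265; g_cld = -0.38/3.4 = -0.1118; g_wv = 1.7/3.4 = 0.5.
Total gain g = 0.47085.
A = 1/(1 − 0.47085) = 1.890.

1.890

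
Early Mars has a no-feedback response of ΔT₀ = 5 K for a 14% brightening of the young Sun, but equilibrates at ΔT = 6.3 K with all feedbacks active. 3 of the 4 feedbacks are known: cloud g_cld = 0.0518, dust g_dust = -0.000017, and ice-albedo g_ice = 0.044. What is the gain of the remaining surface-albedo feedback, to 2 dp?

0.11

Amplification A = ΔT/ΔT₀ = 6.3/5 = 1.26.
Total gain g = 1 − 1/A = 1 − 1/1.26 = 0.2063.
Known gains sum to 0.0518 − 0.000017 + 0.044 = 0.095783.
g_alb = 0.2063 − 0.095783 = 0.11.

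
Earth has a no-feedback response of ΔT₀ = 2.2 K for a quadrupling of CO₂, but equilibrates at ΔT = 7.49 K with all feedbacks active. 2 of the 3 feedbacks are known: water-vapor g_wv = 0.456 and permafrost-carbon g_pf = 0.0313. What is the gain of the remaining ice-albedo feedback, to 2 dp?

Amplification A = ΔT/ΔT₀ = 7.49/2.2 = 3.405.
Total gain g = 1 − 1/A = 1 − 1/3.405 = 0.7063.
Known gains sum to 0.456 + 0.0313 = 0.4873.
g_ice = 0.7063 − 0.4873 = 0.22.

0.22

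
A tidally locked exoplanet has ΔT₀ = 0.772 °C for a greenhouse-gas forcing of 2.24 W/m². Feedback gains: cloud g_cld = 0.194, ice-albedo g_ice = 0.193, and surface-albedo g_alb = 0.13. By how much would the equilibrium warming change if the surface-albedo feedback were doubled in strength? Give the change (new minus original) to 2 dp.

0.59 °C

Original: g = 0.517, ΔT = 0.772/(1−0.517) = 1.5983 °C.
With doubled surface-albedo: g' = 0.647, ΔT' = 0.772/(1−0.647) = 2.1870 °C.
Change = 2.1870 − 1.5983 = 0.59 °C.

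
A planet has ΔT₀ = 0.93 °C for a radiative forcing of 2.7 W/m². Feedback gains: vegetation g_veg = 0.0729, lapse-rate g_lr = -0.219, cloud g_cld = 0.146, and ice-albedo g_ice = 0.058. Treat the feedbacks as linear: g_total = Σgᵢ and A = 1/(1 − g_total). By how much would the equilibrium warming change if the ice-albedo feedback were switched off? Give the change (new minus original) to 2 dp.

Original: g = 0.0579, ΔT = 0.93/(1−0.0579) = 0.9872 °C.
Without ice-albedo: g' = -0.0001, ΔT' = 0.93/(1+0.0001) = 0.9299 °C.
Change = 0.9299 − 0.9872 = -0.06 °C.

-0.06 °C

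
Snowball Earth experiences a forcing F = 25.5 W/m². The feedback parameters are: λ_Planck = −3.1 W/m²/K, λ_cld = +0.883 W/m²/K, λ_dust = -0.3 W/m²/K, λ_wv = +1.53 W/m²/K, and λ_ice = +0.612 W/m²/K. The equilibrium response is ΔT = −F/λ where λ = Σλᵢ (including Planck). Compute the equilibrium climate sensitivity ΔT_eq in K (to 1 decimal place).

68.0 K

Net feedback parameter λ = (−3.1) + (+0.883) + (-0.3) + (+1.53) + (+0.612) = -0.375 W/m²/K.
ΔT = −F/λ = −25.5/(-0.375) = 68.0 K.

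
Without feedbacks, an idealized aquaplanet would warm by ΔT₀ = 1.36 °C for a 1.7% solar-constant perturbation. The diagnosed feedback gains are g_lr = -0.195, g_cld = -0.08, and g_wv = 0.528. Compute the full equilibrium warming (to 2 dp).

1.82 °C

Total gain g = -0.195 − 0.08 + 0.528 = 0.253.
Amplification A = 1/(1 − 0.253) = 1.339.
ΔT = 1.36 × 1.339 = 1.82 °C.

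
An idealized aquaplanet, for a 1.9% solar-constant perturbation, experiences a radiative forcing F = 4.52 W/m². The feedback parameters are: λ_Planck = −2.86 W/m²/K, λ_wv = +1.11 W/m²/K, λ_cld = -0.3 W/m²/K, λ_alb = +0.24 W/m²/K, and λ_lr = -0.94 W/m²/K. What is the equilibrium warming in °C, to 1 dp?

1.6 °C

Net feedback parameter λ = (−2.86) + (+1.11) + (-0.3) + (+0.24) + (-0.94) = -2.75 W/m²/K.
ΔT = −F/λ = −4.52/(-2.75) = 1.6 °C.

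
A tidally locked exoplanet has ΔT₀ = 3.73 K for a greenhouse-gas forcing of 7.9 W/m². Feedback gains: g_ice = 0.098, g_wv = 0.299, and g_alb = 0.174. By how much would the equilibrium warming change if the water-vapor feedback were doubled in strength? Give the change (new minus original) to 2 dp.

20.00 K

Original: g = 0.571, ΔT = 3.73/(1−0.571) = 8.6946 K.
With doubled water-vapor: g' = 0.87, ΔT' = 3.73/(1−0.87) = 28.6923 K.
Change = 28.6923 − 8.6946 = 20.00 K.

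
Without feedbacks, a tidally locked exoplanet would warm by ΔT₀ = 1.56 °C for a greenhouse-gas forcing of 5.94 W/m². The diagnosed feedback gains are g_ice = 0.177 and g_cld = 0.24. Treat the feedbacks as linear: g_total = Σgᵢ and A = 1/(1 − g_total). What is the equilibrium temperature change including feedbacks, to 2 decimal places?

Total gain g = 0.177 + 0.24 = 0.417.
Amplification A = 1/(1 − 0.417) = 1.715.
ΔT = 1.56 × 1.715 = 2.68 °C.

2.68 °C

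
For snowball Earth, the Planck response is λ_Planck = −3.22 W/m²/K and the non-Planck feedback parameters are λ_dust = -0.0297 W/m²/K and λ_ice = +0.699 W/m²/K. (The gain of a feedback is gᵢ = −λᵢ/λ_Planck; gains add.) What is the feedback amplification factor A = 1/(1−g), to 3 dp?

1.262

Convert to gains: g_dust = -0.0297/3.22 = -0.009224; g_ice = 0.699/3.22 = 0.2171.
Total gain g = 0.207876.
A = 1/(1 − 0.207876) = 1.262.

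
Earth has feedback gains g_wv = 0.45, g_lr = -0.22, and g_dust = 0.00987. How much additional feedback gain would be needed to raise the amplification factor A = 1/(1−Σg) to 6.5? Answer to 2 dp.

Current total gain = 0.23987.
Target gain for A = 6.5: g* = 1 − 1/6.5 = 0.8462.
Additional gain needed = 0.8462 − 0.23987 = 0.61.

0.61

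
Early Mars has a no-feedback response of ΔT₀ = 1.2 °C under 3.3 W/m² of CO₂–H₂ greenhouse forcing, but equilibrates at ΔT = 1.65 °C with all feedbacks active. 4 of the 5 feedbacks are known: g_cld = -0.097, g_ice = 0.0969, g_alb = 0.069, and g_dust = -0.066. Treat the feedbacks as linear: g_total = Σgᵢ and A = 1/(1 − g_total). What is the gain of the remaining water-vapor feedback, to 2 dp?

0.27

Amplification A = ΔT/ΔT₀ = 1.65/1.2 = 1.375.
Total gain g = 1 − 1/A = 1 − 1/1.375 = 0.2727.
Known gains sum to -0.097 + 0.0969 + 0.069 − 0.066 = 0.0029.
g_wv = 0.2727 − 0.0029 = 0.27.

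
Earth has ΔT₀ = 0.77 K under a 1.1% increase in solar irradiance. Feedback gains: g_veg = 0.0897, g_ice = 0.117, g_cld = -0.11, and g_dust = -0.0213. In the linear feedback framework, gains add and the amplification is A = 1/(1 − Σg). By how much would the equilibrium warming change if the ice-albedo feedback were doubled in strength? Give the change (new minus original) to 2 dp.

Original: g = 0.0754, ΔT = 0.77/(1−0.0754) = 0.8328 K.
With doubled ice-albedo: g' = 0.1924, ΔT' = 0.77/(1−0.1924) = 0.9534 K.
Change = 0.9534 − 0.8328 = 0.12 K.

0.12 K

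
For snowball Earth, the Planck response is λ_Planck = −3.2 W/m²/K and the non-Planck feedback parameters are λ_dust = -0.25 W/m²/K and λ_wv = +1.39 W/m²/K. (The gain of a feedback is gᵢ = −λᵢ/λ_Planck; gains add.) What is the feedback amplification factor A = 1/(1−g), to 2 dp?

Convert to gains: g_dust = -0.25/3.2 = -0.07812; g_wv = 1.39/3.2 = 0.4344.
Total gain g = 0.35628.
A = 1/(1 − 0.35628) = 1.55.

1.55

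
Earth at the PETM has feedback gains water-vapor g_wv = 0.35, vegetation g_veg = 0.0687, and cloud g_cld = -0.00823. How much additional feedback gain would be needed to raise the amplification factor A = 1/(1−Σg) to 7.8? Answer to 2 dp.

0.46

Current total gain = 0.41047.
Target gain for A = 7.8: g* = 1 − 1/7.8 = 0.8718.
Additional gain needed = 0.8718 − 0.41047 = 0.46.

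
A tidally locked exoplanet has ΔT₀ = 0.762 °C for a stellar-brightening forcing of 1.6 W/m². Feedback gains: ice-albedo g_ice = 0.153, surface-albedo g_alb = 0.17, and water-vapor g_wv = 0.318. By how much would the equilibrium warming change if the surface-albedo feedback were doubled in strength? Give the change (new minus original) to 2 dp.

1.91 °C

Original: g = 0.641, ΔT = 0.762/(1−0.641) = 2.1226 °C.
With doubled surface-albedo: g' = 0.811, ΔT' = 0.762/(1−0.811) = 4.0317 °C.
Change = 4.0317 − 2.1226 = 1.91 °C.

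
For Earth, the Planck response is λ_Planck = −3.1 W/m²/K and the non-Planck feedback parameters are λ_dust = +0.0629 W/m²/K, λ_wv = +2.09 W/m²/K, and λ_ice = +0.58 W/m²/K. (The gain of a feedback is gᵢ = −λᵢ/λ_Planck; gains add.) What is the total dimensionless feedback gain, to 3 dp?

Convert to gains: g_dust = 0.0629/3.1 = 0.02029; g_wv = 2.09/3.1 = 0.6742; g_ice = 0.58/3.1 = 0.1871.
Total gain g = 0.88159.

0.882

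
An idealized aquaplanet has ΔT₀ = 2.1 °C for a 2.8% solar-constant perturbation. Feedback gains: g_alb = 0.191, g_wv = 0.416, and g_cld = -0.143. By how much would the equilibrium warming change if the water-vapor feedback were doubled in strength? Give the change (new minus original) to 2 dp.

13.58 °C

Original: g = 0.464, ΔT = 2.1/(1−0.464) = 3.9179 °C.
With doubled water-vapor: g' = 0.88, ΔT' = 2.1/(1−0.88) = 17.5000 °C.
Change = 17.5000 − 3.9179 = 13.58 °C.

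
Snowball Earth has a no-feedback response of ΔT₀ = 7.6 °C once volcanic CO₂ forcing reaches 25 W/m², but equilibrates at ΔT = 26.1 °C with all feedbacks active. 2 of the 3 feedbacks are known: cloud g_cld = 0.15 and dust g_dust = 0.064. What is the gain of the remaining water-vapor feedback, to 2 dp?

Amplification A = ΔT/ΔT₀ = 26.1/7.6 = 3.434.
Total gain g = 1 − 1/A = 1 − 1/3.434 = 0.7088.
Known gains sum to 0.15 + 0.064 = 0.214.
g_wv = 0.7088 − 0.214 = 0.49.

0.49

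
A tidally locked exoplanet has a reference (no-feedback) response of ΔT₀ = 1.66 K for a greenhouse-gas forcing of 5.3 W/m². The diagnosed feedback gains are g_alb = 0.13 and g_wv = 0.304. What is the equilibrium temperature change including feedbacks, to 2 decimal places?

Total gain g = 0.13 + 0.304 = 0.434.
Amplification A = 1/(1 − 0.434) = 1.767.
ΔT = 1.66 × 1.767 = 2.93 K.

2.93 K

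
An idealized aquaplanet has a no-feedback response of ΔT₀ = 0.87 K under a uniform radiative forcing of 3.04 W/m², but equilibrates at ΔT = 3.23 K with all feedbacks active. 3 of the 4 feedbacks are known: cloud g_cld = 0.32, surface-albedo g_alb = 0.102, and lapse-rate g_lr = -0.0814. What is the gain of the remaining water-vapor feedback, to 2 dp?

0.39

Amplification A = ΔT/ΔT₀ = 3.23/0.87 = 3.713.
Total gain g = 1 − 1/A = 1 − 1/3.713 = 0.7307.
Known gains sum to 0.32 + 0.102 − 0.0814 = 0.3406.
g_wv = 0.7307 − 0.3406 = 0.39.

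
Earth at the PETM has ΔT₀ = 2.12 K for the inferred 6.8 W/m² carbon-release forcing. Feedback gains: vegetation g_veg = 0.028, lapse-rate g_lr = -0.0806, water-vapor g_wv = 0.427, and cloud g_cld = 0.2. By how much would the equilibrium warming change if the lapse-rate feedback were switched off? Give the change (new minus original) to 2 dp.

Original: g = 0.5744, ΔT = 2.12/(1−0.5744) = 4.9812 K.
Without lapse-rate: g' = 0.655, ΔT' = 2.12/(1−0.655) = 6.1449 K.
Change = 6.1449 − 4.9812 = 1.16 K.

1.16 K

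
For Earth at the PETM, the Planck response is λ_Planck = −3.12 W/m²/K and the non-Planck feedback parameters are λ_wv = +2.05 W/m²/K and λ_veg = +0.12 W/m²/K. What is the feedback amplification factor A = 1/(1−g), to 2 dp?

3.28

Convert to gains: g_wv = 2.05/3.12 = 0.6571; g_veg = 0.12/3.12 = 0.03846.
Total gain g = 0.69556.
A = 1/(1 − 0.69556) = 3.28.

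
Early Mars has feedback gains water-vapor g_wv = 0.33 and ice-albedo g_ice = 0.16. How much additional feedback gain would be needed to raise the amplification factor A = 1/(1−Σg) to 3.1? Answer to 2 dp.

0.19

Current total gain = 0.49.
Target gain for A = 3.1: g* = 1 − 1/3.1 = 0.6774.
Additional gain needed = 0.6774 − 0.49 = 0.19.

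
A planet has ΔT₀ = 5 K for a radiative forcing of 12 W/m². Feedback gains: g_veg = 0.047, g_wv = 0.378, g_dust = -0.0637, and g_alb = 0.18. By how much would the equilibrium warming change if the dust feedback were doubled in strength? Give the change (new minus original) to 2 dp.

Original: g = 0.5413, ΔT = 5/(1−0.5413) = 10.9004 K.
With doubled dust: g' = 0.4776, ΔT' = 5/(1−0.4776) = 9.5712 K.
Change = 9.5712 − 10.9004 = -1.33 K.

-1.33 K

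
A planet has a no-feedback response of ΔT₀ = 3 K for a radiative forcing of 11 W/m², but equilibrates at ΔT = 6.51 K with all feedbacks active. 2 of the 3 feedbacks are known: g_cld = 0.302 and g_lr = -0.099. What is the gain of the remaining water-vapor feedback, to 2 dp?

0.34

Amplification A = ΔT/ΔT₀ = 6.51/3 = 2.17.
Total gain g = 1 − 1/A = 1 − 1/2.17 = 0.5392.
Known gains sum to 0.302 − 0.099 = 0.203.
g_wv = 0.5392 − 0.203 = 0.34.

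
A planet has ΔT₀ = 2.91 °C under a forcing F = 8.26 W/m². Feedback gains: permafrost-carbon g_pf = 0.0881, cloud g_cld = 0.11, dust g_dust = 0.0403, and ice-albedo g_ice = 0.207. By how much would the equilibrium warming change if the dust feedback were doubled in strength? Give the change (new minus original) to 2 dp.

Original: g = 0.4454, ΔT = 2.91/(1−0.4454) = 5.2470 °C.
With doubled dust: g' = 0.4857, ΔT' = 2.91/(1−0.4857) = 5.6582 °C.
Change = 5.6582 − 5.2470 = 0.41 °C.

0.41 °C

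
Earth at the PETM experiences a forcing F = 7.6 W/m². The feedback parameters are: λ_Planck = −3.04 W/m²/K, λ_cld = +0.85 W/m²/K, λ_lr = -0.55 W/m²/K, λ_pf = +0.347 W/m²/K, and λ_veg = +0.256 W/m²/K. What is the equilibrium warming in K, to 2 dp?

3.56 K

Net feedback parameter λ = (−3.04) + (+0.85) + (-0.55) + (+0.347) + (+0.256) = -2.137 W/m²/K.
ΔT = −F/λ = −7.6/(-2.137) = 3.56 K.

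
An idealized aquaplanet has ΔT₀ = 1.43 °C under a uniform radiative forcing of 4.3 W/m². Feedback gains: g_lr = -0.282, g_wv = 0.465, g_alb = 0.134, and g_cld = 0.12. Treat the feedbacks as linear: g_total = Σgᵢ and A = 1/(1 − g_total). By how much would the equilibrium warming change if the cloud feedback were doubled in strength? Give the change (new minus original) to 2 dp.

0.69 °C

Original: g = 0.437, ΔT = 1.43/(1−0.437) = 2.5400 °C.
With doubled cloud: g' = 0.557, ΔT' = 1.43/(1−0.557) = 3.2280 °C.
Change = 3.2280 − 2.5400 = 0.69 °C.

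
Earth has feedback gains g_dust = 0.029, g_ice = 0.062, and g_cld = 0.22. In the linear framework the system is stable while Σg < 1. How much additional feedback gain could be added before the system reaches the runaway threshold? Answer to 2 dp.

0.69

Current total gain = 0.029 + 0.062 + 0.22 = 0.311.
Margin to runaway = 1 − 0.311 = 0.69.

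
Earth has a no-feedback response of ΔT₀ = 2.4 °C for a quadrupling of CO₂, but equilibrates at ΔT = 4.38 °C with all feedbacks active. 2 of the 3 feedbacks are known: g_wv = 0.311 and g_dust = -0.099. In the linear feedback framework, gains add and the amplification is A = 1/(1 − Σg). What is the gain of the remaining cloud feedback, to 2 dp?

0.24

Amplification A = ΔT/ΔT₀ = 4.38/2.4 = 1.825.
Total gain g = 1 − 1/A = 1 − 1/1.825 = 0.4521.
Known gains sum to 0.311 − 0.099 = 0.212.
g_cld = 0.4521 − 0.212 = 0.24.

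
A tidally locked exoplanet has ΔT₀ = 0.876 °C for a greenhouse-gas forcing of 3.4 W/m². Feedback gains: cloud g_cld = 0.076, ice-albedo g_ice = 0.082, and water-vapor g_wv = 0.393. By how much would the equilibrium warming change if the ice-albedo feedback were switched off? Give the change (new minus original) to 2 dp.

Original: g = 0.551, ΔT = 0.876/(1−0.551) = 1.9510 °C.
Without ice-albedo: g' = 0.469, ΔT' = 0.876/(1−0.469) = 1.6497 °C.
Change = 1.6497 − 1.9510 = -0.30 °C.

-0.30 °C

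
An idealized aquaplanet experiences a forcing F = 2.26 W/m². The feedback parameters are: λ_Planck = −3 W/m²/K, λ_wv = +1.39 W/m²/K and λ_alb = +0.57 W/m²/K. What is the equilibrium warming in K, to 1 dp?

Net feedback parameter λ = (−3) + (+1.39) + (+0.57) = -1.04 W/m²/K.
ΔT = −F/λ = −2.26/(-1.04) = 2.2 K.

2.2 K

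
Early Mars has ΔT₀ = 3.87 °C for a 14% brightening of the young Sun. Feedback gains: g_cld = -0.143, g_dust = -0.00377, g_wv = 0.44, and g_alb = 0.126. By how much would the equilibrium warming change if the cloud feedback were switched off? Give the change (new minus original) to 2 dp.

Original: g = 0.41923, ΔT = 3.87/(1−0.41923) = 6.6636 °C.
Without cloud: g' = 0.56223, ΔT' = 3.87/(1−0.56223) = 8.8403 °C.
Change = 8.8403 − 6.6636 = 2.18 °C.

2.18 °C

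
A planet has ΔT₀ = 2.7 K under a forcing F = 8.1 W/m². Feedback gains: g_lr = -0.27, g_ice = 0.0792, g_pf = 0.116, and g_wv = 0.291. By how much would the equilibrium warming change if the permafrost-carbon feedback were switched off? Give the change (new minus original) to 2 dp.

Original: g = 0.2162, ΔT = 2.7/(1−0.2162) = 3.4448 K.
Without permafrost-carbon: g' = 0.1002, ΔT' = 2.7/(1−0.1002) = 3.0007 K.
Change = 3.0007 − 3.4448 = -0.44 K.

-0.44 K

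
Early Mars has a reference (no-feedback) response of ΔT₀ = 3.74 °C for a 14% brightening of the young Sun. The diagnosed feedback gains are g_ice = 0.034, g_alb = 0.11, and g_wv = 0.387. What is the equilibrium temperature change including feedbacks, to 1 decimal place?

8.0 °C

Total gain g = 0.034 + 0.11 + 0.387 = 0.531.
Amplification A = 1/(1 − 0.531) = 2.132.
ΔT = 3.74 × 2.132 = 8.0 °C.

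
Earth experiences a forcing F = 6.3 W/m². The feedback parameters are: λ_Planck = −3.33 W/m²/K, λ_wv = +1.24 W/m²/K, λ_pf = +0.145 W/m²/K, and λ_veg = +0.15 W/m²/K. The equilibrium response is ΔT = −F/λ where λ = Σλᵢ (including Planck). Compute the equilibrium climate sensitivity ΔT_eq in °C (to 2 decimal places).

Net feedback parameter λ = (−3.33) + (+1.24) + (+0.145) + (+0.15) = -1.795 W/m²/K.
ΔT = −F/λ = −6.3/(-1.795) = 3.51 °C.

3.51 °C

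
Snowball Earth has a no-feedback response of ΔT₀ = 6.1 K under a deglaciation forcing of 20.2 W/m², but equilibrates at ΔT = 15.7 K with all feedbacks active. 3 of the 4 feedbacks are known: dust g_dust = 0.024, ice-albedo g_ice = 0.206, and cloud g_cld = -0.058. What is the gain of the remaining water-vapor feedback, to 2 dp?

Amplification A = ΔT/ΔT₀ = 15.7/6.1 = 2.574.
Total gain g = 1 − 1/A = 1 − 1/2.574 = 0.6115.
Known gains sum to 0.024 + 0.206 − 0.058 = 0.172.
g_wv = 0.6115 − 0.172 = 0.44.

0.44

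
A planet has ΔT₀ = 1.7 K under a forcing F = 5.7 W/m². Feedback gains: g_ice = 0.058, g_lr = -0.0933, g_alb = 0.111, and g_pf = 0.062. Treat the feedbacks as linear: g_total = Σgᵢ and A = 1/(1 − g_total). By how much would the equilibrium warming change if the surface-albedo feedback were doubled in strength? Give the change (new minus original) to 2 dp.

0.29 K

Original: g = 0.1377, ΔT = 1.7/(1−0.1377) = 1.9715 K.
With doubled surface-albedo: g' = 0.2487, ΔT' = 1.7/(1−0.2487) = 2.2627 K.
Change = 2.2627 − 1.9715 = 0.29 K.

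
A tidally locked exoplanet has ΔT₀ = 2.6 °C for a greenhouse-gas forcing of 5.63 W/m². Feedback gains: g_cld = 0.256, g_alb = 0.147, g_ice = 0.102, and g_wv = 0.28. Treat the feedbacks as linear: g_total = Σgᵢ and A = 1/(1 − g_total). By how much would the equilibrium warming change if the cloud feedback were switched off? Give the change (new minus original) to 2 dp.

-6.57 °C

Original: g = 0.785, ΔT = 2.6/(1−0.785) = 12.0930 °C.
Without cloud: g' = 0.529, ΔT' = 2.6/(1−0.529) = 5.5202 °C.
Change = 5.5202 − 12.0930 = -6.57 °C.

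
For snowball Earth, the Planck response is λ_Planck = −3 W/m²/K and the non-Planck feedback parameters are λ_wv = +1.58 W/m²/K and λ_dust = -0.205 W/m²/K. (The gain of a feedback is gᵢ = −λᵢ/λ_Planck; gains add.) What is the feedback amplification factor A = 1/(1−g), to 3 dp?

1.846

Convert to gains: g_wv = 1.58/3 = 0.5267; g_dust = -0.205/3 = -0.06833.
Total gain g = 0.45837.
A = 1/(1 − 0.45837) = 1.846.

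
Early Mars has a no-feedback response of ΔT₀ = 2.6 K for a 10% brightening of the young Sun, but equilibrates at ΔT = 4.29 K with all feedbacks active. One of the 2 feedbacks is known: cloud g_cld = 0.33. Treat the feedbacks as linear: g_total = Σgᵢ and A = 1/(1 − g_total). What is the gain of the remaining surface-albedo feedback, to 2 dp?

Amplification A = ΔT/ΔT₀ = 4.29/2.6 = 1.65.
Total gain g = 1 − 1/A = 1 − 1/1.65 = 0.3939.
The known gain is 0.33.
g_alb = 0.3939 − 0.33 = 0.06.

0.06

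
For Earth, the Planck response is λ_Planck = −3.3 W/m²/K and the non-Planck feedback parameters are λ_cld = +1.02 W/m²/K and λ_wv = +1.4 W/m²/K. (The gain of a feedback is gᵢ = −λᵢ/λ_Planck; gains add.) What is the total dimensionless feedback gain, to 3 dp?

0.733

Convert to gains: g_cld = 1.02/3.3 = 0.3091; g_wv = 1.4/3.3 = 0.4242.
Total gain g = 0.7333.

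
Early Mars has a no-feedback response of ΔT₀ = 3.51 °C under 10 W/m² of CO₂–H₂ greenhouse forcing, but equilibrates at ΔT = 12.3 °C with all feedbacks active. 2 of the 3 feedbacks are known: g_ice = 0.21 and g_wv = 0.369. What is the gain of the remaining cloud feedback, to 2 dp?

0.14

Amplification A = ΔT/ΔT₀ = 12.3/3.51 = 3.504.
Total gain g = 1 − 1/A = 1 − 1/3.504 = 0.7146.
Known gains sum to 0.21 + 0.369 = 0.579.
g_cld = 0.7146 − 0.579 = 0.14.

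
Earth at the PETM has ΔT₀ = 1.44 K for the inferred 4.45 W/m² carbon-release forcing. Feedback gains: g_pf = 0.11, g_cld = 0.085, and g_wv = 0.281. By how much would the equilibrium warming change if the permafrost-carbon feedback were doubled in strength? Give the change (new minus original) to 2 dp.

Original: g = 0.476, ΔT = 1.44/(1−0.476) = 2.7481 K.
With doubled permafrost-carbon: g' = 0.586, ΔT' = 1.44/(1−0.586) = 3.4783 K.
Change = 3.4783 − 2.7481 = 0.73 K.

0.73 K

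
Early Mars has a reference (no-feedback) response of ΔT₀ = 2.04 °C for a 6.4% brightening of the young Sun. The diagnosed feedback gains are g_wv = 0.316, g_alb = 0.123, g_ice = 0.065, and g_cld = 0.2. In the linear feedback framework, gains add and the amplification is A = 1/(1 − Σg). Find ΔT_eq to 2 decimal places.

6.89 °C

Total gain g = 0.316 + 0.123 + 0.065 + 0.2 = 0.704.
Amplification A = 1/(1 − 0.704) = 3.378.
ΔT = 2.04 × 3.378 = 6.89 °C.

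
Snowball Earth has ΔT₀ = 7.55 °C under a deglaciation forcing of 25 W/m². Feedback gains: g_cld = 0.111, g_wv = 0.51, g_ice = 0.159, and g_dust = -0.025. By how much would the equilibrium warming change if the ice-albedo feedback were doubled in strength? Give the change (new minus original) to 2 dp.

Original: g = 0.755, ΔT = 7.55/(1−0.755) = 30.8163 °C.
With doubled ice-albedo: g' = 0.914, ΔT' = 7.55/(1−0.914) = 87.7907 °C.
Change = 87.7907 − 30.8163 = 56.97 °C.

56.97 °C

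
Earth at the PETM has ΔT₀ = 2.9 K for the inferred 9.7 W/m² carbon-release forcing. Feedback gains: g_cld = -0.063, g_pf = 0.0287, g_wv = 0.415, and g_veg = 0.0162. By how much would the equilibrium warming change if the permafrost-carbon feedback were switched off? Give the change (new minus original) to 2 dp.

-0.22 K

Original: g = 0.3969, ΔT = 2.9/(1−0.3969) = 4.8085 K.
Without permafrost-carbon: g' = 0.3682, ΔT' = 2.9/(1−0.3682) = 4.5901 K.
Change = 4.5901 − 4.8085 = -0.22 K.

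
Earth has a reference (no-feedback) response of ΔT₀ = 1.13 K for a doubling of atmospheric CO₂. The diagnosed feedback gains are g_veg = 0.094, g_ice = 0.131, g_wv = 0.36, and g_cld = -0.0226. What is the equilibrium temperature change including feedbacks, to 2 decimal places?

Total gain g = 0.094 + 0.131 + 0.36 − 0.0226 = 0.5624.
Amplification A = 1/(1 − 0.5624) = 2.285.
ΔT = 1.13 × 2.285 = 2.58 K.

2.58 K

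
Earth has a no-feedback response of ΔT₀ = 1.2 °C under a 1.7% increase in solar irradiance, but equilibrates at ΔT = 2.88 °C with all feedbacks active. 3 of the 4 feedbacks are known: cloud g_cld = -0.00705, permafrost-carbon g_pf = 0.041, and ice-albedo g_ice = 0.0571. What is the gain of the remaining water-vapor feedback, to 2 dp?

0.49

Amplification A = ΔT/ΔT₀ = 2.88/1.2 = 2.4.
Total gain g = 1 − 1/A = 1 − 1/2.4 = 0.5833.
Known gains sum to -0.00705 + 0.041 + 0.0571 = 0.09105.
g_wv = 0.5833 − 0.09105 = 0.49.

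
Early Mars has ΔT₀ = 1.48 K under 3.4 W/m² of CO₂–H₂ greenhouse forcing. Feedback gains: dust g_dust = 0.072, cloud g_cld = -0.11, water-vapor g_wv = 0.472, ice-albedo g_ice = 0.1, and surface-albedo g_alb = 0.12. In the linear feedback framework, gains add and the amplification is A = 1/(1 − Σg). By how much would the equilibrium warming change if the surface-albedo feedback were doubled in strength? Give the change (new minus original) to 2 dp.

Original: g = 0.654, ΔT = 1.48/(1−0.654) = 4.2775 K.
With doubled surface-albedo: g' = 0.774, ΔT' = 1.48/(1−0.774) = 6.5487 K.
Change = 6.5487 − 4.2775 = 2.27 K.

2.27 K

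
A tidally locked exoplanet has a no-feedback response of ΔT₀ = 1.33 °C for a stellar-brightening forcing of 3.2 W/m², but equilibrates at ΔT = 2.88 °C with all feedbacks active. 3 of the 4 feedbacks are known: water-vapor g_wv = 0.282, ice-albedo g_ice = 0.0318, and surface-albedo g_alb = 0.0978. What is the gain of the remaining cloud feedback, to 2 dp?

Amplification A = ΔT/ΔT₀ = 2.88/1.33 = 2.165.
Total gain g = 1 − 1/A = 1 − 1/2.165 = 0.5381.
Known gains sum to 0.282 + 0.0318 + 0.0978 = 0.4116.
g_cld = 0.5381 − 0.4116 = 0.13.

0.13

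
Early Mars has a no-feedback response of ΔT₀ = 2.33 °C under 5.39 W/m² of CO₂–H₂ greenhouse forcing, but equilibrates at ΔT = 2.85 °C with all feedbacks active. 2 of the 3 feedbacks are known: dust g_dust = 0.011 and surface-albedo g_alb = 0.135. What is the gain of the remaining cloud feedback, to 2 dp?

0.04

Amplification A = ΔT/ΔT₀ = 2.85/2.33 = 1.223.
Total gain g = 1 − 1/A = 1 − 1/1.223 = 0.1823.
Known gains sum to 0.011 + 0.135 = 0.146.
g_cld = 0.1823 − 0.146 = 0.04.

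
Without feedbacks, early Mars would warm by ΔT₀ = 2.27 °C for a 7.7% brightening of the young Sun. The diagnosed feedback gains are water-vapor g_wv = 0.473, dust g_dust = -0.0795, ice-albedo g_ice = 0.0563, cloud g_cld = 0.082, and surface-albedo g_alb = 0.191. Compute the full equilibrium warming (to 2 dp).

8.19 °C

Total gain g = 0.473 − 0.0795 + 0.0563 + 0.082 + 0.191 = 0.7228.
Amplification A = 1/(1 − 0.7228) = 3.608.
ΔT = 2.27 × 3.608 = 8.19 °C.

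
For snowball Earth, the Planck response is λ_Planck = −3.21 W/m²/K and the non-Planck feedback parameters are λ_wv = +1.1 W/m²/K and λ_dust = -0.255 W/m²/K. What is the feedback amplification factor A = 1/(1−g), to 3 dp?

1.357

Convert to gains: g_wv = 1.1/3.21 = 0.3427; g_dust = -0.255/3.21 = -0.07944.
Total gain g = 0.26326.
A = 1/(1 − 0.26326) = 1.357.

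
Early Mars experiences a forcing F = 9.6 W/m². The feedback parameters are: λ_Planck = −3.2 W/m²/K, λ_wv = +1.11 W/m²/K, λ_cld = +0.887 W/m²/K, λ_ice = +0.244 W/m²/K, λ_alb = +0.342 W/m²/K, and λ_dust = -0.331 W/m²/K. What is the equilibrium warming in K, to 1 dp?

10.1 K

Net feedback parameter λ = (−3.2) + (+1.11) + (+0.887) + (+0.244) + (+0.342) + (-0.331) = -0.948 W/m²/K.
ΔT = −F/λ = −9.6/(-0.948) = 10.1 K.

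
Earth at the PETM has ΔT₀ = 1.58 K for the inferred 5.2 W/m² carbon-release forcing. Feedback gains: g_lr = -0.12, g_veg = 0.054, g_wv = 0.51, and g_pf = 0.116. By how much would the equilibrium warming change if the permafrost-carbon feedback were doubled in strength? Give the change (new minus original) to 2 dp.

Original: g = 0.56, ΔT = 1.58/(1−0.56) = 3.5909 K.
With doubled permafrost-carbon: g' = 0.676, ΔT' = 1.58/(1−0.676) = 4.8765 K.
Change = 4.8765 − 3.5909 = 1.29 K.

1.29 K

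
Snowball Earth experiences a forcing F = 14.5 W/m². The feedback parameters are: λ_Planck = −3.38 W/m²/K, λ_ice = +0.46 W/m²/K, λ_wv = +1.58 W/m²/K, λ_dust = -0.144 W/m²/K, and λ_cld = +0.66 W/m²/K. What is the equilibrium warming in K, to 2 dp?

17.60 K

Net feedback parameter λ = (−3.38) + (+0.46) + (+1.58) + (-0.144) + (+0.66) = -0.824 W/m²/K.
ΔT = −F/λ = −14.5/(-0.824) = 17.60 K.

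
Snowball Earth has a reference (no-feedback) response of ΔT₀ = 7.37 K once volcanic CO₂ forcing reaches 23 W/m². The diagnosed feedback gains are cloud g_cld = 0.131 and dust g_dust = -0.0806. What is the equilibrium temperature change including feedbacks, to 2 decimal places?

7.76 K

Total gain g = 0.131 − 0.0806 = 0.0504.
Amplification A = 1/(1 − 0.0504) = 1.053.
ΔT = 7.37 × 1.053 = 7.76 K.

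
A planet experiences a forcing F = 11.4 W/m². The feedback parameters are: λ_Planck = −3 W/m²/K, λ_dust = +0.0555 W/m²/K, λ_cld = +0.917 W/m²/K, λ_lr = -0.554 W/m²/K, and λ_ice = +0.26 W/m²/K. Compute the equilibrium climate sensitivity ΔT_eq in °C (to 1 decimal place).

Net feedback parameter λ = (−3) + (+0.0555) + (+0.917) + (-0.554) + (+0.26) = -2.3215 W/m²/K.
ΔT = −F/λ = −11.4/(-2.3215) = 4.9 °C.

4.9 °C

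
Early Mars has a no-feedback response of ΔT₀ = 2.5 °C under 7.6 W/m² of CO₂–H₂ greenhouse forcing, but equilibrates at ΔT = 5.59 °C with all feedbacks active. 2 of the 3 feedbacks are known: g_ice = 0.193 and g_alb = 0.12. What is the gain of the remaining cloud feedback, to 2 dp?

0.24

Amplification A = ΔT/ΔT₀ = 5.59/2.5 = 2.236.
Total gain g = 1 − 1/A = 1 − 1/2.236 = 0.5528.
Known gains sum to 0.193 + 0.12 = 0.313.
g_cld = 0.5528 − 0.313 = 0.24.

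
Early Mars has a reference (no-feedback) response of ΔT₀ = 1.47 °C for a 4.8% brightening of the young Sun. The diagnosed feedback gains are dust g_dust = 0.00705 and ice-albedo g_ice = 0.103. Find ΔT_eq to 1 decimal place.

Total gain g = 0.00705 + 0.103 = 0.11005.
Amplification A = 1/(1 − 0.11005) = 1.124.
ΔT = 1.47 × 1.124 = 1.7 °C.

1.7 °C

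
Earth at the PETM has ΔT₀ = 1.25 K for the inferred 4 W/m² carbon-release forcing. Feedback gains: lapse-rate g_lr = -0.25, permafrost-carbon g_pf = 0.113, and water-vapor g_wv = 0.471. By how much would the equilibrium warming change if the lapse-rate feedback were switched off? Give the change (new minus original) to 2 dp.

1.13 K

Original: g = 0.334, ΔT = 1.25/(1−0.334) = 1.8769 K.
Without lapse-rate: g' = 0.584, ΔT' = 1.25/(1−0.584) = 3.0048 K.
Change = 3.0048 − 1.8769 = 1.13 K.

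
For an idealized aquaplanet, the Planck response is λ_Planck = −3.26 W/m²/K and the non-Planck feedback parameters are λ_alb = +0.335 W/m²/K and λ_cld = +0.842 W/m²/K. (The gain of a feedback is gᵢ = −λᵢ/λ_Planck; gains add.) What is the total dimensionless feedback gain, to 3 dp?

Convert to gains: g_alb = 0.335/3.26 = 0.1028; g_cld = 0.842/3.26 = 0.2583.
Total gain g = 0.3611.

0.361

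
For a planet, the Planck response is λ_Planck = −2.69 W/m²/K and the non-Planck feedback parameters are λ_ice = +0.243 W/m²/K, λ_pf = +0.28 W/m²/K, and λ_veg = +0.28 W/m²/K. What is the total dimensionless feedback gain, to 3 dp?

Convert to gains: g_ice = 0.243/2.69 = 0.09033; g_pf = 0.28/2.69 = 0.1041; g_veg = 0.28/2.69 = 0.1041.
Total gain g = 0.29853.

0.299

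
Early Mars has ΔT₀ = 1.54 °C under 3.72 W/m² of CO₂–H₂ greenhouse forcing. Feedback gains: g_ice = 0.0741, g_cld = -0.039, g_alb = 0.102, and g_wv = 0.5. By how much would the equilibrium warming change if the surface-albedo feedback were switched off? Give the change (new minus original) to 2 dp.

Original: g = 0.6371, ΔT = 1.54/(1−0.6371) = 4.2436 °C.
Without surface-albedo: g' = 0.5351, ΔT' = 1.54/(1−0.5351) = 3.3125 °C.
Change = 3.3125 − 4.2436 = -0.93 °C.

-0.93 °C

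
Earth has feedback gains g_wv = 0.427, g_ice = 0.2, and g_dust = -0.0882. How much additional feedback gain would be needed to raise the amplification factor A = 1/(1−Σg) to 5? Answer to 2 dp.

Current total gain = 0.5388.
Target gain for A = 5: g* = 1 − 1/5 = 0.8.
Additional gain needed = 0.8 − 0.5388 = 0.26.

0.26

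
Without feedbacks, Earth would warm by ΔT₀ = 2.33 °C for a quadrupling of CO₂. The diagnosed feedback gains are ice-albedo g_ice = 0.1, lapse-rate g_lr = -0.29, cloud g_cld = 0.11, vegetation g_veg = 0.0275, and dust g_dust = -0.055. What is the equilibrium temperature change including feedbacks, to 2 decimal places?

Total gain g = 0.1 − 0.29 + 0.11 + 0.0275 − 0.055 = -0.1075.
Amplification A = 1/(1 + 0.1075) = 0.9029.
ΔT = 2.33 × 0.9029 = 2.10 °C.

2.10 °C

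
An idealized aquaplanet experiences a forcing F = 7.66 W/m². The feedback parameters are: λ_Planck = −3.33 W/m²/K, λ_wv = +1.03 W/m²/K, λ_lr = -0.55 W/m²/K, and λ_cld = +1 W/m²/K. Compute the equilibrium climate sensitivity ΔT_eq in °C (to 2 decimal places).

4.14 °C

Net feedback parameter λ = (−3.33) + (+1.03) + (-0.55) + (+1) = -1.85 W/m²/K.
ΔT = −F/λ = −7.66/(-1.85) = 4.14 °C.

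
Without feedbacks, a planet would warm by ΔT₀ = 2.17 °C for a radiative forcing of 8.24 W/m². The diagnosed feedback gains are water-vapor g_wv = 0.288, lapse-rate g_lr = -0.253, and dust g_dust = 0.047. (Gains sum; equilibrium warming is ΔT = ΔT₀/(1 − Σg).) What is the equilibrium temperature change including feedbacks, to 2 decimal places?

2.36 °C

Total gain g = 0.288 − 0.253 + 0.047 = 0.082.
Amplification A = 1/(1 − 0.082) = 1.089.
ΔT = 2.17 × 1.089 = 2.36 °C.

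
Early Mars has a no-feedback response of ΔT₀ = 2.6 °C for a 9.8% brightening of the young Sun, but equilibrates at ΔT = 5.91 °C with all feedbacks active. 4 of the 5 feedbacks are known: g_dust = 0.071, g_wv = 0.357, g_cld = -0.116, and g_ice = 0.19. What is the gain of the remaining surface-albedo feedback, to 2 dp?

Amplification A = ΔT/ΔT₀ = 5.91/2.6 = 2.273.
Total gain g = 1 − 1/A = 1 − 1/2.273 = 0.5601.
Known gains sum to 0.071 + 0.357 − 0.116 + 0.19 = 0.502.
g_alb = 0.5601 − 0.502 = 0.06.

0.06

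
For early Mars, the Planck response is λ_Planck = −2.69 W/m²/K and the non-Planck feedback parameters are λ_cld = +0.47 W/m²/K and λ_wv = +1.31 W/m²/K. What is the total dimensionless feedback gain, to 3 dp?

0.662

Convert to gains: g_cld = 0.47/2.69 = 0.1747; g_wv = 1.31/2.69 = 0.487.
Total gain g = 0.6617.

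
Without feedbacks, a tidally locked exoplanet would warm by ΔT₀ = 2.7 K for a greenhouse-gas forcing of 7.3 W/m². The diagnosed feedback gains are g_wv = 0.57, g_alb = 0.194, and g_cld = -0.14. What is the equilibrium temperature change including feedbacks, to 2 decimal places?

Total gain g = 0.57 + 0.194 − 0.14 = 0.624.
Amplification A = 1/(1 − 0.624) = 2.66.
ΔT = 2.7 × 2.66 = 7.18 K.

7.18 K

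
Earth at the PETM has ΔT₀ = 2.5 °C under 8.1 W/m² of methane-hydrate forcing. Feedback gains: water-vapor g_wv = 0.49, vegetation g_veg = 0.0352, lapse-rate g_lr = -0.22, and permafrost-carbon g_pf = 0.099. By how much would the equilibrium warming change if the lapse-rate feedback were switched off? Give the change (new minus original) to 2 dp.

2.46 °C

Original: g = 0.4042, ΔT = 2.5/(1−0.4042) = 4.1960 °C.
Without lapse-rate: g' = 0.6242, ΔT' = 2.5/(1−0.6242) = 6.6525 °C.
Change = 6.6525 − 4.1960 = 2.46 °C.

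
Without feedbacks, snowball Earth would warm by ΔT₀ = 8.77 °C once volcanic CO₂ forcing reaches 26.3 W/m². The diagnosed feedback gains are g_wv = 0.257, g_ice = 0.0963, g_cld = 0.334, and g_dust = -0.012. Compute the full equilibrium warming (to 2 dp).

27.01 °C

Total gain g = 0.257 + 0.0963 + 0.334 − 0.012 = 0.6753.
Amplification A = 1/(1 − 0.6753) = 3.08.
ΔT = 8.77 × 3.08 = 27.01 °C.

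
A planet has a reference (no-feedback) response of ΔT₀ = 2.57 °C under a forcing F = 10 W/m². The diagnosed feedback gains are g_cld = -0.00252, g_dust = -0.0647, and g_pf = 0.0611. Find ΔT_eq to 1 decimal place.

2.6 °C

Total gain g = -0.00252 − 0.0647 + 0.0611 = -0.00612.
Amplification A = 1/(1 + 0.00612) = 0.9939.
ΔT = 2.57 × 0.9939 = 2.6 °C.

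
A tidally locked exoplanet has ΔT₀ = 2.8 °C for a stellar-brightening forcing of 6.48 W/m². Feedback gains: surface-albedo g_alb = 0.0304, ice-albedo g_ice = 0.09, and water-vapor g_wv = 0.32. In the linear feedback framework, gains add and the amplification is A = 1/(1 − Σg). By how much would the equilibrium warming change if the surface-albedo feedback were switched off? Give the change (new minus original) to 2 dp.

Original: g = 0.4404, ΔT = 2.8/(1−0.4404) = 5.0036 °C.
Without surface-albedo: g' = 0.41, ΔT' = 2.8/(1−0.41) = 4.7458 °C.
Change = 4.7458 − 5.0036 = -0.26 °C.

-0.26 °C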